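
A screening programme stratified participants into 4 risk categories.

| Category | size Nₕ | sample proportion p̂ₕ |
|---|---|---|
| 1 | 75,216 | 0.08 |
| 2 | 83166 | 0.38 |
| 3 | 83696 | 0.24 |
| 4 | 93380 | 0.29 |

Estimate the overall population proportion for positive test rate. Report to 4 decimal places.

0.2528

Wₕ = Nₕ/N with N = 335458: 0.2242, 0.2479, 0.2495, 0.2784.
p̂_st = 0.2242·0.08 + 0.2479·0.38 + 0.2495·0.24 + 0.2784·0.29 ≈ 0.252752... → 0.2528.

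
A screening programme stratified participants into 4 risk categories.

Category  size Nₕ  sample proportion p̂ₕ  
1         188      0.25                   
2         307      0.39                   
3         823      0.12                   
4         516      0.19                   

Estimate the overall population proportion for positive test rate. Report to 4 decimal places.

0.1982

Wₕ = Nₕ/N with N = 1834: 0.1025, 0.1674, 0.4487, 0.2814.
p̂_st = 0.1025·0.25 + 0.1674·0.39 + 0.4487·0.12 + 0.2814·0.19 ≈ 0.198217... → 0.1982.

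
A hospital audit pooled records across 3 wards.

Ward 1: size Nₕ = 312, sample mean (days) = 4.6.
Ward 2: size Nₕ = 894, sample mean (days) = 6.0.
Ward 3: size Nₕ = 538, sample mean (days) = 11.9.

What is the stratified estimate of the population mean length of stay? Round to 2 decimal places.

N = 1744; weights Wₕ = Nₕ/N = (0.1789, 0.5126, 0.3085).
x̄_st = Σ Wₕ·x̄ₕ = 0.1789·4.6 + 0.5126·6.0 + 0.3085·11.9 ≈ 7.5696...
→ 7.57.

7.57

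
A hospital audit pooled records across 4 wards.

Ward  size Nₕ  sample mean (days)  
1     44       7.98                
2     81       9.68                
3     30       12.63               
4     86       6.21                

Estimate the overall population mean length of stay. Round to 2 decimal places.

8.50

N = 241; weights Wₕ = Nₕ/N = (0.1826, 0.3361, 0.1245, 0.3568).
x̄_st = Σ Wₕ·x̄ₕ = 0.1826·7.98 + 0.3361·9.68 + 0.1245·12.63 + 0.3568·6.21 ≈ 8.4986...
→ 8.50.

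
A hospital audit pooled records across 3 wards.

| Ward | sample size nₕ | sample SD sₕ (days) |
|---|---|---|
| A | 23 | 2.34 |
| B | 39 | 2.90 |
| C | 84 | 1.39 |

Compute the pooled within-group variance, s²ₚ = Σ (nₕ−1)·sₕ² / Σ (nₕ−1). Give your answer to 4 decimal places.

Degrees of freedom: 22 + 38 + 83 = 143.
Σ(nₕ−1)sₕ² = 22·5.4756 + 38·8.41 + 83·1.9321 = 600.4075.
s²ₚ = 600.4075 / 143 = 4.198654... → 4.1987.

4.1987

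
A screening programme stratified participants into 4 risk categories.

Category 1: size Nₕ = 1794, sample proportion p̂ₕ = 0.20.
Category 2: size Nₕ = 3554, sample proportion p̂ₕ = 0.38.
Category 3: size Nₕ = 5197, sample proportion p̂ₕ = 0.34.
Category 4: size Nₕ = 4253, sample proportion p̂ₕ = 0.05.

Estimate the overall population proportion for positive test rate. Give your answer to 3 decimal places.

Wₕ = Nₕ/N with N = 14798: 0.1212, 0.2402, 0.3512, 0.2874.
p̂_st = 0.1212·0.20 + 0.2402·0.38 + 0.3512·0.34 + 0.2874·0.05 ≈ 0.24929... → 0.249.

0.249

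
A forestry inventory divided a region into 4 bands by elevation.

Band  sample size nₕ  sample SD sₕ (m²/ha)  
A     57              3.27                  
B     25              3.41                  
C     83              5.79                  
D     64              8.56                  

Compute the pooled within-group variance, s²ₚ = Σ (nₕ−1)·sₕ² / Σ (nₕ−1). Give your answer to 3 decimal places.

A: (57−1)·3.27² = 56·10.6929 = 598.8024
B: (25−1)·3.41² = 24·11.6281 = 279.0744
C: (83−1)·5.79² = 82·33.5241 = 2748.9762
D: (64−1)·8.56² = 63·73.2736 = 4616.2368
Numerator = 8243.0898; denominator = Σ(nₕ−1) = 225.
s²ₚ = 8243.0898/225 = 36.63595... → 36.636.

36.636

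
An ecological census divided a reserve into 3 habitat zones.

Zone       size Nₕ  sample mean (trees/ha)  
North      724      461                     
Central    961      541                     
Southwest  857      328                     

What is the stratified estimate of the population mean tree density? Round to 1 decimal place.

N = 2542; weights Wₕ = Nₕ/N = (0.2848, 0.3780, 0.3371).
x̄_st = Σ Wₕ·x̄ₕ = 0.2848·461 + 0.3780·541 + 0.3371·328 ≈ 446.405...
→ 446.4.

446.4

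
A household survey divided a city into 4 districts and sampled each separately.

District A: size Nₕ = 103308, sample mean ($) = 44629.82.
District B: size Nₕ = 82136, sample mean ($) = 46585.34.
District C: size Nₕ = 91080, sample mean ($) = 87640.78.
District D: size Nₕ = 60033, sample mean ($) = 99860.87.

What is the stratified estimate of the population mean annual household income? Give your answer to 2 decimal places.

66598.59

x̄_st = (Σ Nₕx̄ₕ) / (Σ Nₕ) = (103308·44629.82 + 82136·46585.34 + 91080·87640.78 + 60033·99860.87) / 336557
= 22414220781.91 / 336557 = 66598.5874... → 66598.59.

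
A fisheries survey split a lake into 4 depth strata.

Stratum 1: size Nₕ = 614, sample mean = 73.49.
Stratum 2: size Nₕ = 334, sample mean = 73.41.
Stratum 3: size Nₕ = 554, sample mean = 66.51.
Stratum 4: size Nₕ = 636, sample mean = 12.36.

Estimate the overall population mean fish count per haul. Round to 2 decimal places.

x̄_st = (Σ Nₕx̄ₕ) / (Σ Nₕ) = (614·73.49 + 334·73.41 + 554·66.51 + 636·12.36) / 2138
= 114349.3 / 2138 = 53.4842... → 53.48.

53.48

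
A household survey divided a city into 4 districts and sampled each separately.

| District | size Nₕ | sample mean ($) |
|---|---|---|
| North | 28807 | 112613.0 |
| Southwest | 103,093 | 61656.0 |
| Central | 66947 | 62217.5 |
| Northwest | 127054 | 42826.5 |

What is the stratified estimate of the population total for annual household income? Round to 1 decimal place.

North: 28807·112613.0 = 3244042691
Southwest: 103093·61656.0 = 6356302008
Central: 66947·62217.5 = 4165274972.5
Northwest: 127054·42826.5 = 5441278131
τ̂ = Σ Nₕx̄ₕ = 19206897802.5.

19206897802.5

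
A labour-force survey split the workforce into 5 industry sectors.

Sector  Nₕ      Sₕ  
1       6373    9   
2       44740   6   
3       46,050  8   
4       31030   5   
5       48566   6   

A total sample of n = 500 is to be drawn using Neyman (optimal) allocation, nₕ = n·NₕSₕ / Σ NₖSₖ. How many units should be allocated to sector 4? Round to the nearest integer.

Σ NₕSₕ = 6373·9 + 44740·6 + 46050·8 + 31030·5 + 48566·6 = 1140743.
Share for 4: 155150/1140743 = 0.13601.
n_4 = 500 × 0.13601 = 68.004... → 68.

68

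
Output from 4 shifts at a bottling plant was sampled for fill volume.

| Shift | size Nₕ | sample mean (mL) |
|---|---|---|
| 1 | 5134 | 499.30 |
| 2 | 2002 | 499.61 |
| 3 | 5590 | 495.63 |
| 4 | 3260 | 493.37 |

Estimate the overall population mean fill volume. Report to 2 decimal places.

496.85

N = 15986; weights Wₕ = Nₕ/N = (0.3212, 0.1252, 0.3497, 0.2039).
x̄_st = Σ Wₕ·x̄ₕ = 0.3212·499.30 + 0.1252·499.61 + 0.3497·495.63 + 0.2039·493.37 ≈ 496.8462...
→ 496.85.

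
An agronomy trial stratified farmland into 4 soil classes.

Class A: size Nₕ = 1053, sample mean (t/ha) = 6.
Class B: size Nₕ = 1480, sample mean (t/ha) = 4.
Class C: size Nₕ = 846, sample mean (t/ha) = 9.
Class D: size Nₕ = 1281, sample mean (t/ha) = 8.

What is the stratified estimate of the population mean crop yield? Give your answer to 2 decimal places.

6.46

N = 1053 + 1480 + 846 + 1281 = 4660.
The stratified mean weights each stratum mean by its population share Nₕ/N.
Σ Nₕx̄ₕ = 1053·6 + 1480·4 + 846·9 + 1281·8 = 6318 + 5920 + 7614 + 10248 = 30100.
Divide by N: 30100 / 4660 = 6.4592... → 6.46.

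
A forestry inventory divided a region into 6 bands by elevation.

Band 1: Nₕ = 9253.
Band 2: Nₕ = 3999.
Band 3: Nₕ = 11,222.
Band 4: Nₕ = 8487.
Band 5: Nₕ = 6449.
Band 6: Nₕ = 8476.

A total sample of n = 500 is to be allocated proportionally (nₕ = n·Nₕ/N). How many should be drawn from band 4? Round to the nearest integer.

Share of band 4 = 8487/47886 = 0.17723.
Allocate 500 × 0.17723 = 88.617... → 89.

89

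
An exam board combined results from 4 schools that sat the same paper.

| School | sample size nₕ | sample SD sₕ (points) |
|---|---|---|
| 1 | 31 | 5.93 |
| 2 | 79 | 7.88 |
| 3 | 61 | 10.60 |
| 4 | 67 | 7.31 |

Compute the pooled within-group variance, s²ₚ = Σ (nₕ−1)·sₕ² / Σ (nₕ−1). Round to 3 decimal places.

1: (31−1)·5.93² = 30·35.1649 = 1054.947
2: (79−1)·7.88² = 78·62.0944 = 4843.3632
3: (61−1)·10.60² = 60·112.36 = 6741.6
4: (67−1)·7.31² = 66·53.4361 = 3526.7826
Numerator = 16166.6928; denominator = Σ(nₕ−1) = 234.
s²ₚ = 16166.6928/234 = 69.08843... → 69.088.

69.088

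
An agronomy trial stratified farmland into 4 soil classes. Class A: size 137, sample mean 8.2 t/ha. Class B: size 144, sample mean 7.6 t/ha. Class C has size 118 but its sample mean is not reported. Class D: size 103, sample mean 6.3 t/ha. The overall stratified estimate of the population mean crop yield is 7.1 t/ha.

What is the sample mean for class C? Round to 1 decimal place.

Σ Nₕx̄ₕ = N·μ, so 118·x̄_C = 502·7.1 − (137·8.2 + 144·7.6 + 103·6.3).
= 3564.2 − 2866.7 = 697.5.
x̄_C = 697.5 / 118 = 5.911... → 5.9.

5.9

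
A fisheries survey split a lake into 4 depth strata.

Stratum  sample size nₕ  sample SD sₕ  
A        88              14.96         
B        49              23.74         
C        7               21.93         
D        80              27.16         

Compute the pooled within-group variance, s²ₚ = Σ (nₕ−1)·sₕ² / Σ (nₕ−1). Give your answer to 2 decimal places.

489.47

Degrees of freedom: 87 + 48 + 6 + 79 = 220.
Σ(nₕ−1)sₕ² = 87·223.8016 + 48·563.5876 + 6·480.9249 + 79·737.6656 = 107684.0758.
s²ₚ = 107684.0758 / 220 = 489.4731... → 489.47.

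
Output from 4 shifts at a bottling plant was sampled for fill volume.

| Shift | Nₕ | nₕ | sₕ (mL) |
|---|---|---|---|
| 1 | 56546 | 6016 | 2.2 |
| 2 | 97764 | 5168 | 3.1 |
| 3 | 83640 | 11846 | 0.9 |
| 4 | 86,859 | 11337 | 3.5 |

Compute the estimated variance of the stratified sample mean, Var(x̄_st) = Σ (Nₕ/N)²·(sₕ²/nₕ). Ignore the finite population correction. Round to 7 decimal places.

0.0002746

N = 324809; Wₕ = Nₕ/N.
shift 1: (56546/324809)²·2.2²/6016 = 0.0000243829
shift 2: (97764/324809)²·3.1²/5168 = 0.0001684623
shift 3: (83640/324809)²·0.9²/11846 = 0.0000045340
shift 4: (86859/324809)²·3.5²/11337 = 0.0000772701
Sum = 0.0002746493 → 0.0002746.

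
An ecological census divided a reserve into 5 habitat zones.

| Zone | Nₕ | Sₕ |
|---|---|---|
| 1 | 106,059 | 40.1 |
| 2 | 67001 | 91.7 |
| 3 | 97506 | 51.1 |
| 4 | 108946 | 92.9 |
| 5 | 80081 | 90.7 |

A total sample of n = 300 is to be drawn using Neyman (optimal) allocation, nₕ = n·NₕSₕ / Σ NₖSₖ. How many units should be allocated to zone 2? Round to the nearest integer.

56

Σ NₕSₕ = 106059·40.1 + 67001·91.7 + 97506·51.1 + 108946·92.9 + 80081·90.7 = 32763944.3.
Share for 2: 6143991.7/32763944.3 = 0.18752.
n_2 = 300 × 0.18752 = 56.257... → 56.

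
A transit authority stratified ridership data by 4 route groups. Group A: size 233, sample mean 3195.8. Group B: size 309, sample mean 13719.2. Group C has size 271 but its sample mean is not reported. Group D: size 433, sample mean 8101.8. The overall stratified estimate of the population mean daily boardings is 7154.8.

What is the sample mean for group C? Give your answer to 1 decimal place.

1560.7

N = 233 + 309 + 271 + 433 = 1246.
Overall total = μ·N = 7154.8·1246 = 8914880.8.
Subtract the known strata: 233·3195.8 + 309·13719.2 + 433·8101.8 = 8491933.6.
Remaining total for group C: 8914880.8 − 8491933.6 = 422947.2.
Divide by its size: 422947.2 / 271 = 1560.691... → 1560.7.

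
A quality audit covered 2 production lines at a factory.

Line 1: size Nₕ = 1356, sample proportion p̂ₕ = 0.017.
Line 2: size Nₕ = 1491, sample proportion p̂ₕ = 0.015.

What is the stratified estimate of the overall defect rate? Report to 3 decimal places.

Wₕ = Nₕ/N with N = 2847: 0.4763, 0.5237.
p̂_st = 0.4763·0.017 + 0.5237·0.015 ≈ 0.01595... → 0.016.

0.016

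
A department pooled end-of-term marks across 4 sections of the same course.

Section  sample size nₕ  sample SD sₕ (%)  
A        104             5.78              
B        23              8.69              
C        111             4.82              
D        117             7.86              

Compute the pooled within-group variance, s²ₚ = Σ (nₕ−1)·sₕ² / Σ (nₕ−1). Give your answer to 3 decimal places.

42.235

Degrees of freedom: 103 + 22 + 110 + 116 = 351.
Σ(nₕ−1)sₕ² = 103·33.4084 + 22·75.5161 + 110·23.2324 + 116·61.7796 = 14824.417.
s²ₚ = 14824.417 / 351 = 42.23481... → 42.235.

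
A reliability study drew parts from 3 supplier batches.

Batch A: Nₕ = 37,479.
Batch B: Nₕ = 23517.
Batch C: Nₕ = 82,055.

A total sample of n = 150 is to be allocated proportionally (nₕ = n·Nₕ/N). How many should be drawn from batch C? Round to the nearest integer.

86

Share of batch C = 82055/143051 = 0.57361.
Allocate 150 × 0.57361 = 86.041... → 86.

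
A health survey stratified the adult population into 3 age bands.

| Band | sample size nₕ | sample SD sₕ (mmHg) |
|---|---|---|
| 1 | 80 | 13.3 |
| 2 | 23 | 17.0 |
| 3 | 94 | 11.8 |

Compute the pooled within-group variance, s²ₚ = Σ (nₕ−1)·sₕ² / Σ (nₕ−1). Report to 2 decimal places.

1: (80−1)·13.3² = 79·176.89 = 13974.31
2: (23−1)·17.0² = 22·289 = 6358
3: (94−1)·11.8² = 93·139.24 = 12949.32
Numerator = 33281.63; denominator = Σ(nₕ−1) = 194.
s²ₚ = 33281.63/194 = 171.5548... → 171.55.

171.55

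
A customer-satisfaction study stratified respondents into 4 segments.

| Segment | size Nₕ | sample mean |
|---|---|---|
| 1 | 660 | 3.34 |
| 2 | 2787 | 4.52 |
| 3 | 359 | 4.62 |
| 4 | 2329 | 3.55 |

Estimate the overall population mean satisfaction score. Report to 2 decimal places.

N = 660 + 2787 + 359 + 2329 = 6135.
Weight each subgroup mean by Nₕ/N and sum.
Σ Nₕx̄ₕ = 660·3.34 + 2787·4.52 + 359·4.62 + 2329·3.55 = 2204.4 + 12597.24 + 1658.58 + 8267.95 = 24728.17.
Divide by N: 24728.17 / 6135 = 4.0307... → 4.03.

4.03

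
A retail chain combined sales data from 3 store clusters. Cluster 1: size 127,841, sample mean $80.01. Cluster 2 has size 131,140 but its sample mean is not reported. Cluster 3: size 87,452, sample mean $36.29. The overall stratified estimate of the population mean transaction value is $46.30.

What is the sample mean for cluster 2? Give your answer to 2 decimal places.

Σ Nₕx̄ₕ = N·μ, so 131140·x̄_2 = 346433·46.30 − (127841·80.01 + 87452·36.29).
= 16039847.9 − 13402191.49 = 2637656.41.
x̄_2 = 2637656.41 / 131140 = 20.1133... → 20.11.

20.11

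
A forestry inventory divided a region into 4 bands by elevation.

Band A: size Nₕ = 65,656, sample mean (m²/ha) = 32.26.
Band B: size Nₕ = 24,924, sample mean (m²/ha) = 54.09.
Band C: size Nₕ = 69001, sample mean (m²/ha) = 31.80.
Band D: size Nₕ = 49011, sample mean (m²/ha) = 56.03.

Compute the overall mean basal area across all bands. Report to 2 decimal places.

N = 65656 + 24924 + 69001 + 49011 = 208592.
The stratified mean weights each stratum mean by its population share Nₕ/N.
Σ Nₕx̄ₕ = 65656·32.26 + 24924·54.09 + 69001·31.80 + 49011·56.03 = 2118062.56 + 1348139.16 + 2194231.8 + 2746086.33 = 8406519.85.
Divide by N: 8406519.85 / 208592 = 40.3013... → 40.30.

40.30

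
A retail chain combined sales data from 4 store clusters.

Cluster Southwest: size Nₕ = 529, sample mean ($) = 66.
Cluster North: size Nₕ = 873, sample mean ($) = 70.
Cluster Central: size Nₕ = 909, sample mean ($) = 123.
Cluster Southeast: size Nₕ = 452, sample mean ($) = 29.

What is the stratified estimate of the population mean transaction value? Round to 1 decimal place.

80.0

N = 529 + 873 + 909 + 452 = 2763.
Overall mean = Σ (Nₕ/N)·x̄ₕ — weight by population share, not a simple average.
Σ Nₕx̄ₕ = 529·66 + 873·70 + 909·123 + 452·29 = 34914 + 61110 + 111807 + 13108 = 220939.
Divide by N: 220939 / 2763 = 79.963... → 80.0.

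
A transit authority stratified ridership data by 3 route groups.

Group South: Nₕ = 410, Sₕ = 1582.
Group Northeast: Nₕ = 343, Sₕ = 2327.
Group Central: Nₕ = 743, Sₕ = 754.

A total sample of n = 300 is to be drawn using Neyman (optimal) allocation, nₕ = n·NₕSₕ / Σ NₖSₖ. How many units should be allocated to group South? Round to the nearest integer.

South: NₕSₕ = 410·1582 = 648620
Northeast: NₕSₕ = 343·2327 = 798161
Central: NₕSₕ = 743·754 = 560222
Σ NₕSₕ = 2007003.
n_South = 300·648620/2007003 = 96.954... → 97.

97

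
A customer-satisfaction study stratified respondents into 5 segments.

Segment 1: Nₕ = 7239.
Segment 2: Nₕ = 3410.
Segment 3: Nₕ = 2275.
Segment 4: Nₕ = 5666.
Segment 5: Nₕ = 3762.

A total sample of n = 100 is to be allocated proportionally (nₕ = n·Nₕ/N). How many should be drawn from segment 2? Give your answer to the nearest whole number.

Share of segment 2 = 3410/22352 = 0.15256.
Allocate 100 × 0.15256 = 15.256... → 15.

15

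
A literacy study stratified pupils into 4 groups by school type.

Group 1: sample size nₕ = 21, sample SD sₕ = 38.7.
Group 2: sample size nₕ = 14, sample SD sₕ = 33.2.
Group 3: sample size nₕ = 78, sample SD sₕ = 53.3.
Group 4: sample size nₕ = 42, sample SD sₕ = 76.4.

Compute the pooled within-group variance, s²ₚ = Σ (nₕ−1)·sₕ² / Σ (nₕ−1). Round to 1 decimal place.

3326.8

1: (21−1)·38.7² = 20·1497.69 = 29953.8
2: (14−1)·33.2² = 13·1102.24 = 14329.12
3: (78−1)·53.3² = 77·2840.89 = 218748.53
4: (42−1)·76.4² = 41·5836.96 = 239315.36
Numerator = 502346.81; denominator = Σ(nₕ−1) = 151.
s²ₚ = 502346.81/151 = 3326.800... → 3326.8.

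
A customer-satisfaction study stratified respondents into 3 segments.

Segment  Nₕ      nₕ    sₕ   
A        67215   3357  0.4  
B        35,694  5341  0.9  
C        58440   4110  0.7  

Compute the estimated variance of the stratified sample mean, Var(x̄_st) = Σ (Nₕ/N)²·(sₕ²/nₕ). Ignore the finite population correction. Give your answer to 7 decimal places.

0.0000313

N = 161349; Wₕ = Nₕ/N.
segment A: (67215/161349)²·0.4²/3357 = 0.0000082712
segment B: (35694/161349)²·0.9²/5341 = 0.0000074220
segment C: (58440/161349)²·0.7²/4110 = 0.0000156402
Sum = 0.0000313334 → 0.0000313.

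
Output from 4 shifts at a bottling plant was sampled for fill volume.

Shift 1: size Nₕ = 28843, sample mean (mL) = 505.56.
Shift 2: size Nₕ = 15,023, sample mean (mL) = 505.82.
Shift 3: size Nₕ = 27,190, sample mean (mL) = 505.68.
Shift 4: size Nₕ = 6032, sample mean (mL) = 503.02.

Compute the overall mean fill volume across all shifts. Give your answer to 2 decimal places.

N = 28843 + 15023 + 27190 + 6032 = 77088.
Weight each subgroup mean by Nₕ/N and sum.
Σ Nₕx̄ₕ = 28843·505.56 + 15023·505.82 + 27190·505.68 + 6032·503.02 = 14581867.08 + 7598933.86 + 13749439.2 + 3034216.64 = 38964456.78.
Divide by N: 38964456.78 / 77088 = 505.4542... → 505.45.

505.45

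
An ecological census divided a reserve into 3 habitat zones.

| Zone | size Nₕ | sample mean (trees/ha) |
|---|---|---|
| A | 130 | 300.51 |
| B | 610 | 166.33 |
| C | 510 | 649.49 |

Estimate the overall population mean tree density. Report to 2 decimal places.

377.41

N = 130 + 610 + 510 = 1250.
The stratified mean weights each stratum mean by its population share Nₕ/N.
Σ Nₕx̄ₕ = 130·300.51 + 610·166.33 + 510·649.49 = 39066.3 + 101461.3 + 331239.9 = 471767.5.
Divide by N: 471767.5 / 1250 = 377.414 → 377.41.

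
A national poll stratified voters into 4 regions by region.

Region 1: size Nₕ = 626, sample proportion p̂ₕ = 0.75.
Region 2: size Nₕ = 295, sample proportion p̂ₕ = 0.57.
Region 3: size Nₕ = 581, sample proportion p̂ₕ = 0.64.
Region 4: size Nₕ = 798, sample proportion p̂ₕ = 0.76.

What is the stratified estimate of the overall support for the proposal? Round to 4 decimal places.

Wₕ = Nₕ/N with N = 2300: 0.2722, 0.1283, 0.2526, 0.3470.
p̂_st = 0.2722·0.75 + 0.1283·0.57 + 0.2526·0.64 + 0.3470·0.76 ≈ 0.702596... → 0.7026.

0.7026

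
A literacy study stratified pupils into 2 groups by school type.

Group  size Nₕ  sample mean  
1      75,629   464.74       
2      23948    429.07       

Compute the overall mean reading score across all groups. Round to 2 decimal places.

N = 99577; weights Wₕ = Nₕ/N = (0.7595, 0.2405).
x̄_st = Σ Wₕ·x̄ₕ = 0.7595·464.74 + 0.2405·429.07 ≈ 456.1615...
→ 456.16.

456.16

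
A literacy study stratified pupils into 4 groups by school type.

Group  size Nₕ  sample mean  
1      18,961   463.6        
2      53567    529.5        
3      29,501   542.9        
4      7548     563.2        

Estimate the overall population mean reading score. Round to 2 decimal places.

524.03

N = 18961 + 53567 + 29501 + 7548 = 109577.
The stratified mean weights each stratum mean by its population share Nₕ/N.
Σ Nₕx̄ₕ = 18961·463.6 + 53567·529.5 + 29501·542.9 + 7548·563.2 = 8790319.6 + 28363726.5 + 16016092.9 + 4251033.6 = 57421172.6.
Divide by N: 57421172.6 / 109577 = 524.0258... → 524.03.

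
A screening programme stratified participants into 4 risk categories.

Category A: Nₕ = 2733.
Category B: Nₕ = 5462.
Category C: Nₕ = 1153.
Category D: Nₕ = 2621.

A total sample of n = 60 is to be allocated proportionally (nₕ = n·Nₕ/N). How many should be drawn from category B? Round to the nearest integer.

N = 2733 + 5462 + 1153 + 2621 = 11969.
n_B = 60·5462/11969 = 27.381... → 27.

27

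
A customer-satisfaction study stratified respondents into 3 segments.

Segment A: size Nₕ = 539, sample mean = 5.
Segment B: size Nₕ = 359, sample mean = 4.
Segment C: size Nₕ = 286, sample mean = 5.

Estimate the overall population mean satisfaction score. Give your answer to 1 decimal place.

x̄_st = (Σ Nₕx̄ₕ) / (Σ Nₕ) = (539·5 + 359·4 + 286·5) / 1184
= 5561 / 1184 = 4.697... → 4.7.

4.7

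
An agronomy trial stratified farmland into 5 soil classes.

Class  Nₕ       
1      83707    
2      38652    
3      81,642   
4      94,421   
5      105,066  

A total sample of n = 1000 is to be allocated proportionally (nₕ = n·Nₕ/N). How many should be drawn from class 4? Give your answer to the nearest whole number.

Share of class 4 = 94421/403488 = 0.23401.
Allocate 1000 × 0.23401 = 234.012... → 234.

234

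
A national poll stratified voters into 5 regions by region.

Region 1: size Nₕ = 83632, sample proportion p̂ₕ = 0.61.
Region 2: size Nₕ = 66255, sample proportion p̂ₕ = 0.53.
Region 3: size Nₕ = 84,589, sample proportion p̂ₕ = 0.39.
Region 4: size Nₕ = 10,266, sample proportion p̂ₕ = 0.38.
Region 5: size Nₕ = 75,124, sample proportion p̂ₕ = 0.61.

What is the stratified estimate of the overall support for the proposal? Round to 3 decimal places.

0.528

N = 83632 + 66255 + 84589 + 10266 + 75124 = 319866.
Overall proportion = Σ (Nₕ/N)·p̂ₕ.
Σ Nₕp̂ₕ = 51015.52 + 35115.15 + 32989.71 + 3901.08 + 45825.64 = 168847.1.
168847.1 / 319866 = 0.52787... → 0.528.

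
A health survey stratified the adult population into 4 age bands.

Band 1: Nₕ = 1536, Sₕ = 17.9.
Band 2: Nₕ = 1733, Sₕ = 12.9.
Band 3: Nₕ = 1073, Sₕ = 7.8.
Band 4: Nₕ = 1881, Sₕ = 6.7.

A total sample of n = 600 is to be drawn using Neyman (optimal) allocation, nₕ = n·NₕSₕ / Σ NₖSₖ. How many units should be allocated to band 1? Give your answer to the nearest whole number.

1: NₕSₕ = 1536·17.9 = 27494.4
2: NₕSₕ = 1733·12.9 = 22355.7
3: NₕSₕ = 1073·7.8 = 8369.4
4: NₕSₕ = 1881·6.7 = 12602.7
Σ NₕSₕ = 70822.2.
n_1 = 600·27494.4/70822.2 = 232.930... → 233.

233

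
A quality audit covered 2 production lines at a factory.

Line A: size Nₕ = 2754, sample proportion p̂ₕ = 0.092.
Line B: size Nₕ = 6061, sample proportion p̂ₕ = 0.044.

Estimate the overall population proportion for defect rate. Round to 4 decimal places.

0.0590

Wₕ = Nₕ/N with N = 8815: 0.3124, 0.6876.
p̂_st = 0.3124·0.092 + 0.6876·0.044 ≈ 0.058996... → 0.0590.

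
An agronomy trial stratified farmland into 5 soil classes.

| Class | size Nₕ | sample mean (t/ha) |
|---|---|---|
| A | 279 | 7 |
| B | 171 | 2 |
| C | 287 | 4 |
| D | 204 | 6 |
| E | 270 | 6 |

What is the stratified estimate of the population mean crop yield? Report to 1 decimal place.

N = 1211; weights Wₕ = Nₕ/N = (0.2304, 0.1412, 0.2370, 0.1685, 0.2230).
x̄_st = Σ Wₕ·x̄ₕ = 0.2304·7 + 0.1412·2 + 0.2370·4 + 0.1685·6 + 0.2230·6 ≈ 5.192...
→ 5.2.

5.2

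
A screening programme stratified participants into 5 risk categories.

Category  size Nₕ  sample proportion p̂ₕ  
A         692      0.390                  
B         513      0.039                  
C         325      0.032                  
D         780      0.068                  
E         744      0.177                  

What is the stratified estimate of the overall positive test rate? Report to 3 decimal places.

Wₕ = Nₕ/N with N = 3054: 0.2266, 0.1680, 0.1064, 0.2554, 0.2436.
p̂_st = 0.2266·0.390 + 0.1680·0.039 + 0.1064·0.032 + 0.2554·0.068 + 0.2436·0.177 ≈ 0.15881... → 0.159.

0.159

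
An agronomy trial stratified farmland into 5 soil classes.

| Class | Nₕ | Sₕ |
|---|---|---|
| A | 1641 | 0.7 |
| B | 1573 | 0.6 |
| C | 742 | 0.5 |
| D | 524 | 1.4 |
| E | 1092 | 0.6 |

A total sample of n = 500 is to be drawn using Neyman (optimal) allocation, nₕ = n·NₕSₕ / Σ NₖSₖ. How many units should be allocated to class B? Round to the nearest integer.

122

Σ NₕSₕ = 1641·0.7 + 1573·0.6 + 742·0.5 + 524·1.4 + 1092·0.6 = 3852.3.
Share for B: 943.8/3852.3 = 0.24500.
n_B = 500 × 0.24500 = 122.498... → 122.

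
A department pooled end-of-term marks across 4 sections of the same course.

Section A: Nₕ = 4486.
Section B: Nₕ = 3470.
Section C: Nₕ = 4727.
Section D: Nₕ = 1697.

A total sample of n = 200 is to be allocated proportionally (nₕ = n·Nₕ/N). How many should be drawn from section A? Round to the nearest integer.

62

Share of section A = 4486/14380 = 0.31196.
Allocate 200 × 0.31196 = 62.392... → 62.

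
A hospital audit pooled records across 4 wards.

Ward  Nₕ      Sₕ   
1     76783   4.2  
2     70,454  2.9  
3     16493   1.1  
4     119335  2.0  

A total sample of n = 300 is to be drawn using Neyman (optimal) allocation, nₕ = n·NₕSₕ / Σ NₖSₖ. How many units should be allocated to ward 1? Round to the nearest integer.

1: NₕSₕ = 76783·4.2 = 322488.6
2: NₕSₕ = 70454·2.9 = 204316.6
3: NₕSₕ = 16493·1.1 = 18142.3
4: NₕSₕ = 119335·2.0 = 238670
Σ NₕSₕ = 783617.5.
n_1 = 300·322488.6/783617.5 = 123.461... → 123.

123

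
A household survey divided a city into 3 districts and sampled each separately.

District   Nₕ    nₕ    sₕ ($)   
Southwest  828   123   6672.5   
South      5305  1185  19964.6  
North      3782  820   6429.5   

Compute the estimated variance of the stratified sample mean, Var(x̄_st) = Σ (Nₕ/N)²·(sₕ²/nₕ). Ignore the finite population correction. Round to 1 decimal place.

N = 9915; Wₕ = Nₕ/N.
district Southwest: (828/9915)²·6672.5²/123 = 2524.3368
district South: (5305/9915)²·19964.6²/1185 = 96291.5585
district North: (3782/9915)²·6429.5²/820 = 7334.9669
Sum = 106150.8621 → 106150.9.

106150.9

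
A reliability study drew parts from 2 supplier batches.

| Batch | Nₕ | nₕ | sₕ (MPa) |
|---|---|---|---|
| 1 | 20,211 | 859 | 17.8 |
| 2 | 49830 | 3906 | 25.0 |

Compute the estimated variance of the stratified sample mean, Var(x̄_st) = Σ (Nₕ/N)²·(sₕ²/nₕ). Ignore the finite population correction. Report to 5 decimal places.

N = 70041; Wₕ = Nₕ/N.
batch 1: (20211/70041)²·17.8²/859 = 0.03071268
batch 2: (49830/70041)²·25.0²/3906 = 0.08098878
Sum = 0.11170147 → 0.11170.

0.11170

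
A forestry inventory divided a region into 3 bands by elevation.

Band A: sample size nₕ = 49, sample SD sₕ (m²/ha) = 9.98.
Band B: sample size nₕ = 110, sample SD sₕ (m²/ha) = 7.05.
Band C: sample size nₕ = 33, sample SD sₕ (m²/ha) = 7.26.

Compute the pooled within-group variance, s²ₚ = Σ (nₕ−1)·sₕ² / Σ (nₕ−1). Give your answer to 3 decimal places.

A: (49−1)·9.98² = 48·99.6004 = 4780.8192
B: (110−1)·7.05² = 109·49.7025 = 5417.5725
C: (33−1)·7.26² = 32·52.7076 = 1686.6432
Numerator = 11885.0349; denominator = Σ(nₕ−1) = 189.
s²ₚ = 11885.0349/189 = 62.88378... → 62.884.

62.884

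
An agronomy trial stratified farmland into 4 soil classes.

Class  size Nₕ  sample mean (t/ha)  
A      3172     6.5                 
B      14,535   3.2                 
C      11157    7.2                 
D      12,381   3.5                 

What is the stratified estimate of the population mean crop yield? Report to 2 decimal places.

4.63

x̄_st = (Σ Nₕx̄ₕ) / (Σ Nₕ) = (3172·6.5 + 14535·3.2 + 11157·7.2 + 12381·3.5) / 41245
= 190793.9 / 41245 = 4.6259... → 4.63.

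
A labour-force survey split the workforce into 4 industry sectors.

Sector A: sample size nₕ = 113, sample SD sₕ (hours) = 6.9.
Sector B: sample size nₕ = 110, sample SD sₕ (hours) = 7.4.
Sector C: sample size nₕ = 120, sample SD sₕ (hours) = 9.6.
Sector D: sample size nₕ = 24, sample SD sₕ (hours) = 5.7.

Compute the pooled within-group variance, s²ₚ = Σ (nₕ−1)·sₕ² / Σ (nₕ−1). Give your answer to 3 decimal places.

63.403

Degrees of freedom: 112 + 109 + 119 + 23 = 363.
Σ(nₕ−1)sₕ² = 112·47.61 + 109·54.76 + 119·92.16 + 23·32.49 = 23015.47.
s²ₚ = 23015.47 / 363 = 63.40350... → 63.403.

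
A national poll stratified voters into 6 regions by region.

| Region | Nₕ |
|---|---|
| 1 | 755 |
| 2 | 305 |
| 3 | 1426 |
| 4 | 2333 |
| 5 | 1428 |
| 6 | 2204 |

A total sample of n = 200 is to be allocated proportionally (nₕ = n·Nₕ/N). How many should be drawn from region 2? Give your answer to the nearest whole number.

Share of region 2 = 305/8451 = 0.03609.
Allocate 200 × 0.03609 = 7.218... → 7.

7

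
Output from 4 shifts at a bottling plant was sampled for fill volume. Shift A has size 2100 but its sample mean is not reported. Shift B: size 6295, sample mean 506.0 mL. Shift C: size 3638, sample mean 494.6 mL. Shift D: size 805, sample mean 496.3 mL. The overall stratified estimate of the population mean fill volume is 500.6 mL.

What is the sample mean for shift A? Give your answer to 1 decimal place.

N = 2100 + 6295 + 3638 + 805 = 12838.
Overall total = μ·N = 500.6·12838 = 6426702.8.
Subtract the known strata: 6295·506.0 + 3638·494.6 + 805·496.3 = 5384146.3.
Remaining total for shift A: 6426702.8 − 5384146.3 = 1042556.5.
Divide by its size: 1042556.5 / 2100 = 496.455... → 496.5.

496.5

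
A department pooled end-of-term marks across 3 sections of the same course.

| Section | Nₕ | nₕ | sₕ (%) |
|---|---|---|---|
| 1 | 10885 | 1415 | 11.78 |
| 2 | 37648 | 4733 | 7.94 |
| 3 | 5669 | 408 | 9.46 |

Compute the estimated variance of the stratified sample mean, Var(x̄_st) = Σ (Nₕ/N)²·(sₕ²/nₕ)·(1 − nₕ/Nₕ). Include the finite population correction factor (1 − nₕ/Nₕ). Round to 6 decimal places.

0.011286

N = 54202; Wₕ = Nₕ/N.
section 1: (10885/54202)²·11.78²/1415·(1 − 1415/10885) = 0.003440978
section 2: (37648/54202)²·7.94²/4733·(1 − 4733/37648) = 0.005618361
section 3: (5669/54202)²·9.46²/408·(1 − 408/5669) = 0.002226723
Sum = 0.011286063 → 0.011286.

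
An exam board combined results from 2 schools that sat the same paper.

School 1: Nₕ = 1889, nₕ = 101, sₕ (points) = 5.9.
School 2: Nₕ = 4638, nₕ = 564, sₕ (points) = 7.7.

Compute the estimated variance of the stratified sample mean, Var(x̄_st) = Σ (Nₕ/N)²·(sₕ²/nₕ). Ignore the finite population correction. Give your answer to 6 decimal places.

N = 6527; Wₕ = Nₕ/N.
school 1: (1889/6527)²·5.9²/101 = 0.028868176
school 2: (4638/6527)²·7.7²/564 = 0.053080696
Sum = 0.081948872 → 0.081949.

0.081949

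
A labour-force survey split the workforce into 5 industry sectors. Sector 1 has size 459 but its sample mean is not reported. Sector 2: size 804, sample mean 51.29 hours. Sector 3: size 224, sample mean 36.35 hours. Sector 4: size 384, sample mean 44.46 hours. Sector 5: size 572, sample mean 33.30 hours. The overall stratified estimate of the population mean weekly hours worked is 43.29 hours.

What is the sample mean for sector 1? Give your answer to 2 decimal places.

44.13

Σ Nₕx̄ₕ = N·μ, so 459·x̄_1 = 2443·43.29 − (804·51.29 + 224·36.35 + 384·44.46 + 572·33.30).
= 105757.47 − 85499.8 = 20257.67.
x̄_1 = 20257.67 / 459 = 44.1344... → 44.13.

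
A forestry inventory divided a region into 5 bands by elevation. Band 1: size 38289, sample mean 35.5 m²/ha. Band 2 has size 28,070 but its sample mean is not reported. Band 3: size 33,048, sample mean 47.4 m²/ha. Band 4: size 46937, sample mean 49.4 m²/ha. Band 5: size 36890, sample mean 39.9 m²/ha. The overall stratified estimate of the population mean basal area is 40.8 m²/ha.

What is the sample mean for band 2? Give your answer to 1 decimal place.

Σ Nₕx̄ₕ = N·μ, so 28070·x̄_2 = 183234·40.8 − (38289·35.5 + 33048·47.4 + 46937·49.4 + 36890·39.9).
= 7475947.2 − 6716333.5 = 759613.7.
x̄_2 = 759613.7 / 28070 = 27.061... → 27.1.

27.1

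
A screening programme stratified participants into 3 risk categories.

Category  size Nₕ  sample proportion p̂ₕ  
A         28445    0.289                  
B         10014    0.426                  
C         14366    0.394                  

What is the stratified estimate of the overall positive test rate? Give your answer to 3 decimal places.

N = 28445 + 10014 + 14366 = 52825.
Overall proportion = Σ (Nₕ/N)·p̂ₕ.
Σ Nₕp̂ₕ = 8220.605 + 4265.964 + 5660.204 = 18146.773.
18146.773 / 52825 = 0.34353... → 0.344.

0.344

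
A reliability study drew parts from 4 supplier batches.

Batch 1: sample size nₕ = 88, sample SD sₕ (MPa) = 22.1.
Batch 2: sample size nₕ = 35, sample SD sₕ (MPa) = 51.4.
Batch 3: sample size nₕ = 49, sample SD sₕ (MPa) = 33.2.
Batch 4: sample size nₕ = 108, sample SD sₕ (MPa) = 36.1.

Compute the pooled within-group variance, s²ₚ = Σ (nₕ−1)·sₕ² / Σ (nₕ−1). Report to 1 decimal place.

1176.3

1: (88−1)·22.1² = 87·488.41 = 42491.67
2: (35−1)·51.4² = 34·2641.96 = 89826.64
3: (49−1)·33.2² = 48·1102.24 = 52907.52
4: (108−1)·36.1² = 107·1303.21 = 139443.47
Numerator = 324669.3; denominator = Σ(nₕ−1) = 276.
s²ₚ = 324669.3/276 = 1176.338... → 1176.3.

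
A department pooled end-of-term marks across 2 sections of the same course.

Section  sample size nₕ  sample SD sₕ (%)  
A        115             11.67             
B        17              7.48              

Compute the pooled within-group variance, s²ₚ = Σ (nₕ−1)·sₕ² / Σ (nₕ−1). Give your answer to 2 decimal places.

126.31

Degrees of freedom: 114 + 16 = 130.
Σ(nₕ−1)sₕ² = 114·136.1889 + 16·55.9504 = 16420.741.
s²ₚ = 16420.741 / 130 = 126.3134... → 126.31.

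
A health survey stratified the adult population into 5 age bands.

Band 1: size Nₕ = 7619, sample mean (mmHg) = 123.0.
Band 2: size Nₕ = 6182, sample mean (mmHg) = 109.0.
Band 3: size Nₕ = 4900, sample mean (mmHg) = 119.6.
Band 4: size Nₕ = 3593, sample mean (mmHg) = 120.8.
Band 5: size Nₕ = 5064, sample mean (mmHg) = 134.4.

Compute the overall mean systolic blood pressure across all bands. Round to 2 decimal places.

x̄_st = (Σ Nₕx̄ₕ) / (Σ Nₕ) = (7619·123.0 + 6182·109.0 + 4900·119.6 + 3593·120.8 + 5064·134.4) / 27358
= 3311651 / 27358 = 121.0487... → 121.05.

121.05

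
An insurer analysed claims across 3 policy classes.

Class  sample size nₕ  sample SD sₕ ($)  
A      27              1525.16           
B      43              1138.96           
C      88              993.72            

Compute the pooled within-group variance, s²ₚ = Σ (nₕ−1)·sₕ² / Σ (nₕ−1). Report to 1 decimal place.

Degrees of freedom: 26 + 42 + 87 = 155.
Σ(nₕ−1)sₕ² = 26·2326113.0256 + 42·1297229.8816 + 87·987479.4384 = 200873304.8336.
s²ₚ = 200873304.8336 / 155 = 1295956.805... → 1295956.8.

1295956.8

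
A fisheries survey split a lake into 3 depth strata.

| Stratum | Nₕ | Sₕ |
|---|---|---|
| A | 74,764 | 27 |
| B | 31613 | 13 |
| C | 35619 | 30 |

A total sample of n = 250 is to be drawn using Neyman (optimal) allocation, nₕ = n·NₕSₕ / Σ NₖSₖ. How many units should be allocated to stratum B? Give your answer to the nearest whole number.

Σ NₕSₕ = 74764·27 + 31613·13 + 35619·30 = 3498167.
Share for B: 410969/3498167 = 0.11748.
n_B = 250 × 0.11748 = 29.370... → 29.

29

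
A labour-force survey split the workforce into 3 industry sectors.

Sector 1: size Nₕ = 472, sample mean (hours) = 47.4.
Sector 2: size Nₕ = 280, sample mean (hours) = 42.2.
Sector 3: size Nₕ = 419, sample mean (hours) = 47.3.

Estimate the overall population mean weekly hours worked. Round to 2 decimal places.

46.12

N = 1171; weights Wₕ = Nₕ/N = (0.4031, 0.2391, 0.3578).
x̄_st = Σ Wₕ·x̄ₕ = 0.4031·47.4 + 0.2391·42.2 + 0.3578·47.3 ≈ 46.1208...
→ 46.12.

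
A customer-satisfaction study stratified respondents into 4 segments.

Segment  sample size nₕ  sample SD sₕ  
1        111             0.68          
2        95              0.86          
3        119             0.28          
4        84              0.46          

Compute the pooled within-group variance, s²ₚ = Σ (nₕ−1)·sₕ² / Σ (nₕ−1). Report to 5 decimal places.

0.36346

Degrees of freedom: 110 + 94 + 118 + 83 = 405.
Σ(nₕ−1)sₕ² = 110·0.4624 + 94·0.7396 + 118·0.0784 + 83·0.2116 = 147.2004.
s²ₚ = 147.2004 / 405 = 0.3634578... → 0.36346.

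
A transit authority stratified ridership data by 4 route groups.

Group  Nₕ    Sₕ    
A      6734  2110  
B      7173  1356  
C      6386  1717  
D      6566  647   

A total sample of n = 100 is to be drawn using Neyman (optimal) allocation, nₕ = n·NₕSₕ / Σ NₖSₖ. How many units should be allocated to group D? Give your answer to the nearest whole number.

11

A: NₕSₕ = 6734·2110 = 14208740
B: NₕSₕ = 7173·1356 = 9726588
C: NₕSₕ = 6386·1717 = 10964762
D: NₕSₕ = 6566·647 = 4248202
Σ NₕSₕ = 39148292.
n_D = 100·4248202/39148292 = 10.852... → 11.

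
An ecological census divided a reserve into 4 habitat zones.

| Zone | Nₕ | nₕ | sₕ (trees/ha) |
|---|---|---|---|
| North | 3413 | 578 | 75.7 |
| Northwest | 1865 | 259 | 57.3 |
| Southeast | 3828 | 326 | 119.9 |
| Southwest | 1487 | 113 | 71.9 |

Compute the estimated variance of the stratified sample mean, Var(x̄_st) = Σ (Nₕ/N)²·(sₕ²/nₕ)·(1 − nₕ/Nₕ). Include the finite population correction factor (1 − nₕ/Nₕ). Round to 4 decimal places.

N = 10593; Wₕ = Nₕ/N.
zone North: (3413/10593)²·75.7²/578·(1 − 578/3413) = 0.8549000
zone Northwest: (1865/10593)²·57.3²/259·(1 − 259/1865) = 0.3383732
zone Southeast: (3828/10593)²·119.9²/326·(1 − 326/3828) = 5.2683048
zone Southwest: (1487/10593)²·71.9²/113·(1 − 113/1487) = 0.8329887
Sum = 7.2945666 → 7.2946.

7.2946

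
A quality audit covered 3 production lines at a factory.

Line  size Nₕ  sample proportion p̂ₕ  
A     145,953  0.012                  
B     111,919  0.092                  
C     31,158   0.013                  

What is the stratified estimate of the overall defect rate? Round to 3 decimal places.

0.043

Wₕ = Nₕ/N with N = 289030: 0.5050, 0.3872, 0.1078.
p̂_st = 0.5050·0.012 + 0.3872·0.092 + 0.1078·0.013 ≈ 0.04309... → 0.043.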